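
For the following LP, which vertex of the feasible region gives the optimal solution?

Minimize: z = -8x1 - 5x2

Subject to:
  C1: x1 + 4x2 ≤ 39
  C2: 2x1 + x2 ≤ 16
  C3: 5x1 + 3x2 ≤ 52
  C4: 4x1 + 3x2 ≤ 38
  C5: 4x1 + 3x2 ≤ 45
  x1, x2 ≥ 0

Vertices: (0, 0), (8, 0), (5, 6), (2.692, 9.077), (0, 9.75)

Evaluate the objective at each vertex of the feasible region:
  z(0, 0) = 0
  z(8, 0) = -64
  z(5, 6) = -70  ←
  z(2.692, 9.077) = -66.92
  z(0, 9.75) = -48.75
The minimum is at x1 = 5, x2 = 6.

(5, 6)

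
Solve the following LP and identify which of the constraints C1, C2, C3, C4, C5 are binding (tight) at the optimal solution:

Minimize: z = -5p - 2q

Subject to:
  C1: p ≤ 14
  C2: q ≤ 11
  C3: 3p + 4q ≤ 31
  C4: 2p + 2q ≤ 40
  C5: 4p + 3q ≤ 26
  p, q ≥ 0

At p = 6.5, q = 0, compute slack b - a·x for each constraint:
  C1: 14 − 6.5 = 7.5  (slack)
  C2: 11 − 0 = 11  (slack)
  C3: 31 − 19.5 = 11.5  (slack)
  C4: 40 − 13 = 27  (slack)
  C5: 26 − 26 = 0  (binding)

Optimal: p = 6.5, q = 0
Binding: C5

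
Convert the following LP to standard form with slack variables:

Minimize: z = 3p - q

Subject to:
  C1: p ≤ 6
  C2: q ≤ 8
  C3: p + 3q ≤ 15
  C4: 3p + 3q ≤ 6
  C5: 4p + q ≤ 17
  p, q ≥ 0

min z = 3p - q

s.t.
  p + s1 = 6
  q + s2 = 8
  p + 3q + s3 = 15
  3p + 3q + s4 = 6
  4p + q + s5 = 17
  p, q, s1, s2, s3, s4, s5 ≥ 0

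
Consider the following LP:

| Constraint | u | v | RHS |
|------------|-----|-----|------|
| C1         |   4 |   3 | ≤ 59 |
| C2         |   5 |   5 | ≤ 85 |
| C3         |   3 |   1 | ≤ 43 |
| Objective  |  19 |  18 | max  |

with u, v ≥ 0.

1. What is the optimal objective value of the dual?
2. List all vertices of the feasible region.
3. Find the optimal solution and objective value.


1. 314
2. (0, 0), (14.33, 0), (14, 1), (8, 9), (0, 17)
3. u = 8, v = 9, z = 314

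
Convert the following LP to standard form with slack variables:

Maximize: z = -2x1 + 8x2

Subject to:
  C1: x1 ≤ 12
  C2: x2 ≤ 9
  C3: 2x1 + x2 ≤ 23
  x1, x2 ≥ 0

max z = -2x1 + 8x2

s.t.
  x1 + s1 = 12
  x2 + s2 = 9
  2x1 + x2 + s3 = 23
  x1, x2, s1, s2, s3 ≥ 0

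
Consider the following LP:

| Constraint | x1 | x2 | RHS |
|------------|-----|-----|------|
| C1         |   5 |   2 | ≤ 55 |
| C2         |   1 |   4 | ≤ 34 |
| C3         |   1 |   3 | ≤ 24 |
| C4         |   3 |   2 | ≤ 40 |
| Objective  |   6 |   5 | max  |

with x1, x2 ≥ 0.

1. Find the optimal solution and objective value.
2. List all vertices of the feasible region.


1. x1 = 9, x2 = 5, z = 79
2. (0, 0), (11, 0), (9, 5), (0, 8)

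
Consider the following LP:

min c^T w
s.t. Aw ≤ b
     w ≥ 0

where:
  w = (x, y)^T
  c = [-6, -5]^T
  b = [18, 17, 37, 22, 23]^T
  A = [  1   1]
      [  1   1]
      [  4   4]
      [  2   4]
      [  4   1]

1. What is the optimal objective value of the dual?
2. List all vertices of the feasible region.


1. -45
2. (0, 0), (5.75, 0), (5, 3), (0, 5.5)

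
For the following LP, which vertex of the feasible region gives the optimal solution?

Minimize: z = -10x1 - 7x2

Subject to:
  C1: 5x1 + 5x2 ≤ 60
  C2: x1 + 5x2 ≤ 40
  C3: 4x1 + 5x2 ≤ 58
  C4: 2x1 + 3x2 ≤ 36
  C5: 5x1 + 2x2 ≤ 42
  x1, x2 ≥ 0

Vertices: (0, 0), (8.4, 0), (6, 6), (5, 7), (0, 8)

Evaluate the objective at each vertex of the feasible region:
  z(0, 0) = 0
  z(8.4, 0) = -84
  z(6, 6) = -102  ←
  z(5, 7) = -99
  z(0, 8) = -56
The minimum is at x1 = 6, x2 = 6.

(6, 6)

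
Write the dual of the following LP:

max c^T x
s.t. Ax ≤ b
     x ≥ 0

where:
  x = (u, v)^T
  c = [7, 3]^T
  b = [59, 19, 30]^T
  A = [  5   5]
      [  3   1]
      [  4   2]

Primal max cᵀx s.t. Ax ≤ b, x ≥ 0  →  Dual min bᵀy s.t. Aᵀy ≥ c, y ≥ 0.

Minimize: z = 59y1 + 19y2 + 30y3

Subject to:
  5y1 + 3y2 + 4y3 ≥ 7
  5y1 + y2 + 2y3 ≥ 3
  y1, y2, y3 ≥ 0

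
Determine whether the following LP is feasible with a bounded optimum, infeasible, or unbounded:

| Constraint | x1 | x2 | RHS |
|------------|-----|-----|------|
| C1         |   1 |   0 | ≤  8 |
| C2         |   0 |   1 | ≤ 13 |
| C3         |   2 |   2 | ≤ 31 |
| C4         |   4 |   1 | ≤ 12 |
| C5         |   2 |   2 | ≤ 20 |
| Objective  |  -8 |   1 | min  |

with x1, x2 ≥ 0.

Feasible with a bounded optimal solution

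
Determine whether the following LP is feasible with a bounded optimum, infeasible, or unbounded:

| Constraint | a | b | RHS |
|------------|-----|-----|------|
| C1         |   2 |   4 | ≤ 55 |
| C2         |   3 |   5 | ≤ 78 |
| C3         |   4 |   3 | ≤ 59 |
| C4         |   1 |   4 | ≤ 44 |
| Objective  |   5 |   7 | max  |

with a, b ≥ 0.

Feasible with a bounded optimal solution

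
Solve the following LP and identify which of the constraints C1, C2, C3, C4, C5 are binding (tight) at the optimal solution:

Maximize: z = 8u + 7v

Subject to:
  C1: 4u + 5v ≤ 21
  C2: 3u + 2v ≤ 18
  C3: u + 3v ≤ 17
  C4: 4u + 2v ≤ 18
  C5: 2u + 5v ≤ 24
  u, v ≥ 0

At u = 4, v = 1, compute slack b - a·x for each constraint:
  C1: 21 − 21 = 0  (binding)
  C2: 18 − 14 = 4  (slack)
  C3: 17 − 7 = 10  (slack)
  C4: 18 − 18 = 0  (binding)
  C5: 24 − 13 = 11  (slack)

Optimal: u = 4, v = 1
Binding: C1, C4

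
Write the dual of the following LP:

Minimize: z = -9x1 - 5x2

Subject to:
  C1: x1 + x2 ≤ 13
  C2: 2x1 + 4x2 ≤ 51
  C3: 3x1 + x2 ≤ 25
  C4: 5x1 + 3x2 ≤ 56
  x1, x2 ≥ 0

Primal min cᵀx s.t. Ax ≤ b, x ≥ 0  →  Dual max −bᵀy s.t. Aᵀy ≥ −c, y ≥ 0.

Maximize: z = -13y1 - 51y2 - 25y3 - 56y4

Subject to:
  y1 + 2y2 + 3y3 + 5y4 ≥ 9
  y1 + 4y2 + y3 + 3y4 ≥ 5
  y1, y2, y3, y4 ≥ 0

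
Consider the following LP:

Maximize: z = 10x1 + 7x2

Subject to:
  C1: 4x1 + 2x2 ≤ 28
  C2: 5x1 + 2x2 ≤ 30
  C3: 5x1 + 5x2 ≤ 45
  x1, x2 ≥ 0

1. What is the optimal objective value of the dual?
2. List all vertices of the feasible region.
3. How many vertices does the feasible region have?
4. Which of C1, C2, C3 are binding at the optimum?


1. 75
2. (0, 0), (6, 0), (4, 5), (0, 9)
3. 4
4. C2, C3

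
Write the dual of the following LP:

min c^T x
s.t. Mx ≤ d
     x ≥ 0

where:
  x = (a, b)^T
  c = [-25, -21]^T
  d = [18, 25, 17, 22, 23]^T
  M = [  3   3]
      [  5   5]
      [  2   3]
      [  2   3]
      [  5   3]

Primal min cᵀx s.t. Ax ≤ b, x ≥ 0  →  Dual max −bᵀy s.t. Aᵀy ≥ −c, y ≥ 0.

Maximize: z = -18y1 - 25y2 - 17y3 - 22y4 - 23y5

Subject to:
  3y1 + 5y2 + 2y3 + 2y4 + 5y5 ≥ 25
  3y1 + 5y2 + 3y3 + 3y4 + 3y5 ≥ 21
  y1, y2, y3, y4, y5 ≥ 0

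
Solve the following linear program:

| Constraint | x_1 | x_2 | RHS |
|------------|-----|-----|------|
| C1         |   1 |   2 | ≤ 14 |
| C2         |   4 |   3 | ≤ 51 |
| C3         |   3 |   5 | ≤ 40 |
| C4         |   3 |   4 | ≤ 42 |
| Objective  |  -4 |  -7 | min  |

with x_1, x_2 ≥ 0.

Evaluate the objective at each vertex of the feasible region:
  z(0, 0) = 0
  z(12.75, 0) = -51
  z(12.27, 0.6364) = -53.55
  z(10, 2) = -54  ←
  z(0, 7) = -49
The minimum is at x_1 = 10, x_2 = 2.

x_1 = 10, x_2 = 2, z = -54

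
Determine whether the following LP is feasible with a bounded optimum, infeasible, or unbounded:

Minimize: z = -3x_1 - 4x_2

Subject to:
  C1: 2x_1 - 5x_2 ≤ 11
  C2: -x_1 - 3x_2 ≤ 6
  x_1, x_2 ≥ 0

Unbounded (objective can decrease without bound)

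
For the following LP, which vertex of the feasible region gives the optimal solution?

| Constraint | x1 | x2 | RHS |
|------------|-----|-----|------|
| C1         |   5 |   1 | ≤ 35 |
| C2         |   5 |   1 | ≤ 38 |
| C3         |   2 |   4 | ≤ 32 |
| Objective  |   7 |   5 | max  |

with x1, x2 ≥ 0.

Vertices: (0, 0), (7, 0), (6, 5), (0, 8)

Evaluate the objective at each vertex of the feasible region:
  z(0, 0) = 0
  z(7, 0) = 49
  z(6, 5) = 67  ←
  z(0, 8) = 40
The maximum is at x1 = 6, x2 = 5.

(6, 5)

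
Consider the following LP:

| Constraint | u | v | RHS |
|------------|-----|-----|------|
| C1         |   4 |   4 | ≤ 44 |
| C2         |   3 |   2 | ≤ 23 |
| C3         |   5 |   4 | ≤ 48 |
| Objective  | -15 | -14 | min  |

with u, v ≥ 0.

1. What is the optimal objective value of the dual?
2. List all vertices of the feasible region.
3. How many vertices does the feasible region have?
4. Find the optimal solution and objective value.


1. -155
2. (0, 0), (7.667, 0), (1, 10), (0, 11)
3. 4
4. u = 1, v = 10, z = -155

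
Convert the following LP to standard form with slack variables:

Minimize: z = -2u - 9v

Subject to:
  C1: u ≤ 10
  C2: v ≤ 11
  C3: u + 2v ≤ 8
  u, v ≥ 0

min z = -2u - 9v

s.t.
  u + s1 = 10
  v + s2 = 11
  u + 2v + s3 = 8
  u, v, s1, s2, s3 ≥ 0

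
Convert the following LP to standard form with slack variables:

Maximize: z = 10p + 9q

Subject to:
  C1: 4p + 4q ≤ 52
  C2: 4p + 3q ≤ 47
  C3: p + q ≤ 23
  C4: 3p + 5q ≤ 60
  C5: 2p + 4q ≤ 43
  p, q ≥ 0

max z = 10p + 9q

s.t.
  4p + 4q + s1 = 52
  4p + 3q + s2 = 47
  p + q + s3 = 23
  3p + 5q + s4 = 60
  2p + 4q + s5 = 43
  p, q, s1, s2, s3, s4, s5 ≥ 0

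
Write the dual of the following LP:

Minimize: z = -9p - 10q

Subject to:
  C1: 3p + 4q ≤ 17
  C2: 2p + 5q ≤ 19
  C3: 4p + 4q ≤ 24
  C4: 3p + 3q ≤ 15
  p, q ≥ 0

Primal min cᵀx s.t. Ax ≤ b, x ≥ 0  →  Dual max −bᵀy s.t. Aᵀy ≥ −c, y ≥ 0.

Maximize: z = -17y1 - 19y2 - 24y3 - 15y4

Subject to:
  3y1 + 2y2 + 4y3 + 3y4 ≥ 9
  4y1 + 5y2 + 4y3 + 3y4 ≥ 10
  y1, y2, y3, y4 ≥ 0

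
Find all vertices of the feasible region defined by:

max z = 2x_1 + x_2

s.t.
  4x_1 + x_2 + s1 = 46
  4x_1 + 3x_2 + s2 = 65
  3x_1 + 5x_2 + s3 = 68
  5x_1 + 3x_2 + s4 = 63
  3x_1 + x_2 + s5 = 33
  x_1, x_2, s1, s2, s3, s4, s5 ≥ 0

(0, 0), (11, 0), (9, 6), (6.938, 9.438), (0, 13.6)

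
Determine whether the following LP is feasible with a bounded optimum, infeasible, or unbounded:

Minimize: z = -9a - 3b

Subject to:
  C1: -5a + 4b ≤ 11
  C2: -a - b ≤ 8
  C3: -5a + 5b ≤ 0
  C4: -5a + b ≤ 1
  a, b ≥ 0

Unbounded (objective can decrease without bound)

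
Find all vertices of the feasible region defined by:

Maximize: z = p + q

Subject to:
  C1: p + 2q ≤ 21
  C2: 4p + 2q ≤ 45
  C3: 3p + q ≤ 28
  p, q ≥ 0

(0, 0), (9.333, 0), (7, 7), (0, 10.5)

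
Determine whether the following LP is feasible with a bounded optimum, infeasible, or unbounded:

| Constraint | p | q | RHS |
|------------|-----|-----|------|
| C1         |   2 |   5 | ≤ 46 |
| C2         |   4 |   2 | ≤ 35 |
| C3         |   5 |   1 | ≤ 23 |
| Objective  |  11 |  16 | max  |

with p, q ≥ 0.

Feasible with a bounded optimal solution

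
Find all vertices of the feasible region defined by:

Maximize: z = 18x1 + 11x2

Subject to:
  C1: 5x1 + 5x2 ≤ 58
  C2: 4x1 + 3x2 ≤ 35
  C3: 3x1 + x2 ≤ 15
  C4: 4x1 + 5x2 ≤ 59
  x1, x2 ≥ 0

(0, 0), (5, 0), (2, 9), (0.2, 11.4), (0, 11.6)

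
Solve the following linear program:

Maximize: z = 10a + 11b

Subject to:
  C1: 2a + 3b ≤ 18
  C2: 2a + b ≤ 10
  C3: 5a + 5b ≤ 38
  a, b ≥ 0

Evaluate the objective at each vertex of the feasible region:
  z(0, 0) = 0
  z(5, 0) = 50
  z(3, 4) = 74  ←
  z(0, 6) = 66
The maximum is at a = 3, b = 4.

a = 3, b = 4, z = 74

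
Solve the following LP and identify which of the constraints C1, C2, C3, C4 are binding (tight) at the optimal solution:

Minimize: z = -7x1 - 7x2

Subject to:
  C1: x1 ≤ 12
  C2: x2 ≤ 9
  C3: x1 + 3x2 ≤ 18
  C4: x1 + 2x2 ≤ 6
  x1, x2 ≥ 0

At x1 = 6, x2 = 0, compute slack b - a·x for each constraint:
  C1: 12 − 6 = 6  (slack)
  C2: 9 − 0 = 9  (slack)
  C3: 18 − 6 = 12  (slack)
  C4: 6 − 6 = 0  (binding)

Optimal: x1 = 6, x2 = 0
Binding: C4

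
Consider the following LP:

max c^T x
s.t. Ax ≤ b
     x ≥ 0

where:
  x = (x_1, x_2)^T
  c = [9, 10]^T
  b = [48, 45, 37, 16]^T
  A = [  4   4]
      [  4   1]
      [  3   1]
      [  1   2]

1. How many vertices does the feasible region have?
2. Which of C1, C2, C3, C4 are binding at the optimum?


1. 5
2. C1, C4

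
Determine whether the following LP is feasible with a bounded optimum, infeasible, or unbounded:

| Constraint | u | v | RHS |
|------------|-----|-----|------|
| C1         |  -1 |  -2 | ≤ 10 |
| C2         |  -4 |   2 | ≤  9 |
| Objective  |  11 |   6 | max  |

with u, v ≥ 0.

Unbounded (objective can increase without bound)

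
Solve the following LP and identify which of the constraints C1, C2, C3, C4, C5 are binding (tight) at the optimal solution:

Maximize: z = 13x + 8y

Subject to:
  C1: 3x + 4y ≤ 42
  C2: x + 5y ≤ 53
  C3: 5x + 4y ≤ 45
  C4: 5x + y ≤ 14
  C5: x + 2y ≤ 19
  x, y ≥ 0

At x = 1, y = 9, compute slack b - a·x for each constraint:
  C1: 42 − 39 = 3  (slack)
  C2: 53 − 46 = 7  (slack)
  C3: 45 − 41 = 4  (slack)
  C4: 14 − 14 = 0  (binding)
  C5: 19 − 19 = 0  (binding)

Optimal: x = 1, y = 9
Binding: C4, C5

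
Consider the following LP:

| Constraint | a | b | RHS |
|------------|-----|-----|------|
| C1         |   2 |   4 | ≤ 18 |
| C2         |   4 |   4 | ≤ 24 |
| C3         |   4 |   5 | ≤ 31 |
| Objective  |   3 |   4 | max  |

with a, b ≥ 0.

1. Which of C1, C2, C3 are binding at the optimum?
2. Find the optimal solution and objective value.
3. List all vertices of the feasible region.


1. C1, C2
2. a = 3, b = 3, z = 21
3. (0, 0), (6, 0), (3, 3), (0, 4.5)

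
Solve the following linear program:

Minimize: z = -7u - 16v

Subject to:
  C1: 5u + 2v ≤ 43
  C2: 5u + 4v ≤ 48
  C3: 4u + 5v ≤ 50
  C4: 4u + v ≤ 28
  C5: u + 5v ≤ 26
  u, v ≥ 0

Evaluate the objective at each vertex of the feasible region:
  z(0, 0) = 0
  z(7, 0) = -49
  z(6, 4) = -106  ←
  z(0, 5.2) = -83.2
The minimum is at u = 6, v = 4.

u = 6, v = 4, z = -106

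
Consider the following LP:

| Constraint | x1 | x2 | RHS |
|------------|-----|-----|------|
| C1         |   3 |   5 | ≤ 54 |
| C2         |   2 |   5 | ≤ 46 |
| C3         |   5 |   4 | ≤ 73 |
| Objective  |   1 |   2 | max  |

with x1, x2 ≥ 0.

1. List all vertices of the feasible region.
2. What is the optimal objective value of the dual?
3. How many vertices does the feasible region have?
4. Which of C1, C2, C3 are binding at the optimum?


1. (0, 0), (14.6, 0), (11.46, 3.923), (8, 6), (0, 9.2)
2. 20
3. 5
4. C1, C2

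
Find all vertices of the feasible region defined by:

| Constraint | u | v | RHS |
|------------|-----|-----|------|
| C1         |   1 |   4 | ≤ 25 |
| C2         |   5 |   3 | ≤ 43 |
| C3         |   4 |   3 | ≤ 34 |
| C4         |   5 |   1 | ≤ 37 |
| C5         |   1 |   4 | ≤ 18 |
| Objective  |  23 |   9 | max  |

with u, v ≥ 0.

(0, 0), (7.4, 0), (7, 2), (6.308, 2.923), (0, 4.5)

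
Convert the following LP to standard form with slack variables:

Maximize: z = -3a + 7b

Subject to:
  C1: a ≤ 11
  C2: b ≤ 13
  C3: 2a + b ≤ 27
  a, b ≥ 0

max z = -3a + 7b

s.t.
  a + s1 = 11
  b + s2 = 13
  2a + b + s3 = 27
  a, b, s1, s2, s3 ≥ 0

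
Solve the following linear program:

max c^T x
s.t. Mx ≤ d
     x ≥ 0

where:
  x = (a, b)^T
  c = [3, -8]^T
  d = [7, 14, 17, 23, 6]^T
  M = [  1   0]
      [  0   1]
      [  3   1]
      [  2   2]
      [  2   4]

Evaluate the objective at each vertex of the feasible region:
  z(0, 0) = 0
  z(3, 0) = 9  ←
  z(0, 1.5) = -12
The maximum is at a = 3, b = 0.

a = 3, b = 0, z = 9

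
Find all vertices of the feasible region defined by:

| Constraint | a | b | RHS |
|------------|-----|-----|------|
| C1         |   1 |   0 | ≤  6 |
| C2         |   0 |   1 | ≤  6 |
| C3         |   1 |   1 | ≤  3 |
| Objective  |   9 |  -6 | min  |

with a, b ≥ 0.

(0, 0), (3, 0), (0, 3)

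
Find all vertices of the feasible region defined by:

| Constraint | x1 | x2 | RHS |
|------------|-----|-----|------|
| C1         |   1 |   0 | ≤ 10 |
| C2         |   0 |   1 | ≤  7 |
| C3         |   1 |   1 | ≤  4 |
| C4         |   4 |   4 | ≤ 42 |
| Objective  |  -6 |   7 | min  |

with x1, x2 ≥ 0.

(0, 0), (4, 0), (0, 4)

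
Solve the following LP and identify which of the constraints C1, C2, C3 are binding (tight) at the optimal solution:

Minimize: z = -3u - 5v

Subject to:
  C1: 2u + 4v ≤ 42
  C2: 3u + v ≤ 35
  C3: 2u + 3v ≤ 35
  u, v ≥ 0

At u = 7, v = 7, compute slack b - a·x for each constraint:
  C1: 42 − 42 = 0  (binding)
  C2: 35 − 28 = 7  (slack)
  C3: 35 − 35 = 0  (binding)

Optimal: u = 7, v = 7
Binding: C1, C3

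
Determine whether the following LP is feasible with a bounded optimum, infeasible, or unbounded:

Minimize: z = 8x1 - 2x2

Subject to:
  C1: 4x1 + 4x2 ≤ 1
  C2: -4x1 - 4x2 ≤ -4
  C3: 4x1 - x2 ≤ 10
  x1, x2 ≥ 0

Infeasible (no feasible solution exists)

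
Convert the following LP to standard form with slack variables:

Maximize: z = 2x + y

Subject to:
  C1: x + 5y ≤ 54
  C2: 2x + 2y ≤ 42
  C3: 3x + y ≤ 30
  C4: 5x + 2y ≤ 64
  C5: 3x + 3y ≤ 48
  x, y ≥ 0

max z = 2x + y

s.t.
  x + 5y + s1 = 54
  2x + 2y + s2 = 42
  3x + y + s3 = 30
  5x + 2y + s4 = 64
  3x + 3y + s5 = 48
  x, y, s1, s2, s3, s4, s5 ≥ 0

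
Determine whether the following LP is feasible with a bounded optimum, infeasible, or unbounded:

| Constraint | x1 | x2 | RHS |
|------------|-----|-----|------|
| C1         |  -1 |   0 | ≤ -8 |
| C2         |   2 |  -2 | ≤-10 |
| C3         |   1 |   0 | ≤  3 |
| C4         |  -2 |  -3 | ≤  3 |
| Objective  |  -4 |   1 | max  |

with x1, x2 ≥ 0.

Infeasible (no feasible solution exists)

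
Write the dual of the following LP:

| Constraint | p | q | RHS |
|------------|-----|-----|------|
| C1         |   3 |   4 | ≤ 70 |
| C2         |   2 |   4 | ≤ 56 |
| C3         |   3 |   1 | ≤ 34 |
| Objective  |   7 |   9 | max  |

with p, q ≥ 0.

Primal max cᵀx s.t. Ax ≤ b, x ≥ 0  →  Dual min bᵀy s.t. Aᵀy ≥ c, y ≥ 0.

Minimize: z = 70y1 + 56y2 + 34y3

Subject to:
  3y1 + 2y2 + 3y3 ≥ 7
  4y1 + 4y2 + y3 ≥ 9
  y1, y2, y3 ≥ 0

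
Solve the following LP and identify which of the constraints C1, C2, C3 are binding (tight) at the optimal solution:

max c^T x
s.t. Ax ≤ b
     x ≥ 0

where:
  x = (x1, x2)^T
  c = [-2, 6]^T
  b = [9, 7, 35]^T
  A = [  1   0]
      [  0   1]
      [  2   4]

At x1 = 0, x2 = 7, compute slack b - a·x for each constraint:
  C1: 9 − 0 = 9  (slack)
  C2: 7 − 7 = 0  (binding)
  C3: 35 − 28 = 7  (slack)

Optimal: x1 = 0, x2 = 7
Binding: C2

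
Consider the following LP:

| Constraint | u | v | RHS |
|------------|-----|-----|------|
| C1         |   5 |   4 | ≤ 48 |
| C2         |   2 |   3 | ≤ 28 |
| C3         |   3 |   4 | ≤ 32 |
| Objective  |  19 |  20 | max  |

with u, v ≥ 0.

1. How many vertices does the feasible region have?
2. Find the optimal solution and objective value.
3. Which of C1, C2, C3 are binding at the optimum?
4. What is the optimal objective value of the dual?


1. 4
2. u = 8, v = 2, z = 192
3. C1, C3
4. 192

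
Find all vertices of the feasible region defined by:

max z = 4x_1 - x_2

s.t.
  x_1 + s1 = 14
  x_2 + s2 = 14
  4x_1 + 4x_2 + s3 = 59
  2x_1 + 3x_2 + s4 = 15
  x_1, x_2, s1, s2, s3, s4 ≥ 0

(0, 0), (7.5, 0), (0, 5)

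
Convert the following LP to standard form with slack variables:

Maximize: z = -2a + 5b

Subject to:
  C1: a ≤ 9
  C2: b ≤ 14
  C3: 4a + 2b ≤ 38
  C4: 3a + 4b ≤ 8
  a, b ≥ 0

max z = -2a + 5b

s.t.
  a + s1 = 9
  b + s2 = 14
  4a + 2b + s3 = 38
  3a + 4b + s4 = 8
  a, b, s1, s2, s3, s4 ≥ 0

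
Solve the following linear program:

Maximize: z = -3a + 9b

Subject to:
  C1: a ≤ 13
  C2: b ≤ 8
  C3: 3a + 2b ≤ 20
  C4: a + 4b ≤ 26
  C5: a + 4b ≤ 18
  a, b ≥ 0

Evaluate the objective at each vertex of the feasible region:
  z(0, 0) = 0
  z(6.667, 0) = -20
  z(4.4, 3.4) = 17.4
  z(0, 4.5) = 40.5  ←
The maximum is at a = 0, b = 4.5.

a = 0, b = 4.5, z = 40.5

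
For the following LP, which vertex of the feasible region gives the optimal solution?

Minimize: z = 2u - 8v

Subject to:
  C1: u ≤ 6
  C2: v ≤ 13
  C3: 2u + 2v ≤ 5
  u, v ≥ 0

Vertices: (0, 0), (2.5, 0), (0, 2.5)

Evaluate the objective at each vertex of the feasible region:
  z(0, 0) = 0
  z(2.5, 0) = 5
  z(0, 2.5) = -20  ←
The minimum is at u = 0, v = 2.5.

(0, 2.5)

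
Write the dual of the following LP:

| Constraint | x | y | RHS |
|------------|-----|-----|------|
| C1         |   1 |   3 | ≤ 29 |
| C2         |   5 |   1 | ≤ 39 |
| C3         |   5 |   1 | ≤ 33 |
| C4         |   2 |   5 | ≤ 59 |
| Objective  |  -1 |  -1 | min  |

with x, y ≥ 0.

Primal min cᵀx s.t. Ax ≤ b, x ≥ 0  →  Dual max −bᵀy s.t. Aᵀy ≥ −c, y ≥ 0.

Maximize: z = -29y1 - 39y2 - 33y3 - 59y4

Subject to:
  y1 + 5y2 + 5y3 + 2y4 ≥ 1
  3y1 + y2 + y3 + 5y4 ≥ 1
  y1, y2, y3, y4 ≥ 0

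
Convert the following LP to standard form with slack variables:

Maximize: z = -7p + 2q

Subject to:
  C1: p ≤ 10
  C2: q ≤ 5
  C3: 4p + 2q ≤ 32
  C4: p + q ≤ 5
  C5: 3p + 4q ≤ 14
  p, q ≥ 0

max z = -7p + 2q

s.t.
  p + s1 = 10
  q + s2 = 5
  4p + 2q + s3 = 32
  p + q + s4 = 5
  3p + 4q + s5 = 14
  p, q, s1, s2, s3, s4, s5 ≥ 0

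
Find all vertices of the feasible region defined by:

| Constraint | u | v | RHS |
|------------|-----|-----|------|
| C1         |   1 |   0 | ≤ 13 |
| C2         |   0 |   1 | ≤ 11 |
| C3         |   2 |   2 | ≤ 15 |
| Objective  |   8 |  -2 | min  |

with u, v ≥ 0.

(0, 0), (7.5, 0), (0, 7.5)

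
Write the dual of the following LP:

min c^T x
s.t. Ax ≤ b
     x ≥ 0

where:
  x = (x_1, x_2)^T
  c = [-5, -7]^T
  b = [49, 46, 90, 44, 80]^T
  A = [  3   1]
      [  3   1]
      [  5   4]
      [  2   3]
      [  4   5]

Primal min cᵀx s.t. Ax ≤ b, x ≥ 0  →  Dual max −bᵀy s.t. Aᵀy ≥ −c, y ≥ 0.

Maximize: z = -49y1 - 46y2 - 90y3 - 44y4 - 80y5

Subject to:
  3y1 + 3y2 + 5y3 + 2y4 + 4y5 ≥ 5
  y1 + y2 + 4y3 + 3y4 + 5y5 ≥ 7
  y1, y2, y3, y4, y5 ≥ 0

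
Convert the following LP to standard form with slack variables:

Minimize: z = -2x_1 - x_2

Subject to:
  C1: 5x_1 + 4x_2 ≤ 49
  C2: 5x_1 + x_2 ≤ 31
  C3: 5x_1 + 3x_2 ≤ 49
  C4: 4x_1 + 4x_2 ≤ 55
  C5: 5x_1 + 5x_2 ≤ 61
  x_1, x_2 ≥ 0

min z = -2x_1 - x_2

s.t.
  5x_1 + 4x_2 + s1 = 49
  5x_1 + x_2 + s2 = 31
  5x_1 + 3x_2 + s3 = 49
  4x_1 + 4x_2 + s4 = 55
  5x_1 + 5x_2 + s5 = 61
  x_1, x_2, s1, s2, s3, s4, s5 ≥ 0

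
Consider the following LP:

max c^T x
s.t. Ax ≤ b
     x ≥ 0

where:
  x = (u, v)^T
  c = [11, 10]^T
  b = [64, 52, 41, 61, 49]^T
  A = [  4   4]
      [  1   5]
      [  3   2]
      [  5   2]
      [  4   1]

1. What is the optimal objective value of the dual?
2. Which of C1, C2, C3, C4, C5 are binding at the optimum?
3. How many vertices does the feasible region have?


1. 169
2. C1, C3
3. 6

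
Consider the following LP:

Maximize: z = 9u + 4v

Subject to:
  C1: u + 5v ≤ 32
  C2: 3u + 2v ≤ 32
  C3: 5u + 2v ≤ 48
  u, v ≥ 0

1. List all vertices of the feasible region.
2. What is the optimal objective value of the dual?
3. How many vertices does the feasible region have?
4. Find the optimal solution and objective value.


1. (0, 0), (9.6, 0), (8, 4), (7.385, 4.923), (0, 6.4)
2. 88
3. 5
4. u = 8, v = 4, z = 88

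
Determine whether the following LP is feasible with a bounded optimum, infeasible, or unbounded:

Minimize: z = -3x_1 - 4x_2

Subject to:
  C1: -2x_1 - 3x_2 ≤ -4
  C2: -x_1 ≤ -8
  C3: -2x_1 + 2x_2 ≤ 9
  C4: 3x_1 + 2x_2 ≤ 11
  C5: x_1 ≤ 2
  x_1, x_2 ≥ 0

Infeasible (no feasible solution exists)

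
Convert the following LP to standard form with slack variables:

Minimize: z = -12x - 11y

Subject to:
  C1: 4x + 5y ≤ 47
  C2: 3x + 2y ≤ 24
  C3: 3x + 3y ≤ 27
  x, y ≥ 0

min z = -12x - 11y

s.t.
  4x + 5y + s1 = 47
  3x + 2y + s2 = 24
  3x + 3y + s3 = 27
  x, y, s1, s2, s3 ≥ 0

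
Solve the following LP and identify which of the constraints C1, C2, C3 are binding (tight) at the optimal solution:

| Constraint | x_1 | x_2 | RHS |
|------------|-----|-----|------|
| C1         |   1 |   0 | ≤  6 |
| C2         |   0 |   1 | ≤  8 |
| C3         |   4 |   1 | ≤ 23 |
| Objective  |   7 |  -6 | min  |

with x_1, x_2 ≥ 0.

At x_1 = 0, x_2 = 8, compute slack b - a·x for each constraint:
  C1: 6 − 0 = 6  (slack)
  C2: 8 − 8 = 0  (binding)
  C3: 23 − 8 = 15  (slack)

Optimal: x_1 = 0, x_2 = 8
Binding: C2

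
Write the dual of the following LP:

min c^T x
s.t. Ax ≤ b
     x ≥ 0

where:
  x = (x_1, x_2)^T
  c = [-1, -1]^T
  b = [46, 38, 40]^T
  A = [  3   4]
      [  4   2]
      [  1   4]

Primal min cᵀx s.t. Ax ≤ b, x ≥ 0  →  Dual max −bᵀy s.t. Aᵀy ≥ −c, y ≥ 0.

Maximize: z = -46y1 - 38y2 - 40y3

Subject to:
  3y1 + 4y2 + y3 ≥ 1
  4y1 + 2y2 + 4y3 ≥ 1
  y1, y2, y3 ≥ 0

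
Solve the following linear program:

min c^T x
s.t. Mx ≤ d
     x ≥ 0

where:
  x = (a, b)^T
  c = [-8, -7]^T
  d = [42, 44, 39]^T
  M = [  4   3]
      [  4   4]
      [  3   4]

Evaluate the objective at each vertex of the feasible region:
  z(0, 0) = 0
  z(10.5, 0) = -84
  z(9, 2) = -86  ←
  z(5, 6) = -82
  z(0, 9.75) = -68.25
The minimum is at a = 9, b = 2.

a = 9, b = 2, z = -86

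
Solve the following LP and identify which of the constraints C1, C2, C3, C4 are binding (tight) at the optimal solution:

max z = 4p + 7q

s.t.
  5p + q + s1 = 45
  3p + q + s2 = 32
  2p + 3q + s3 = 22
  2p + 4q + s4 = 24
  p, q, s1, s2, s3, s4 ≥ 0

At p = 8, q = 2, compute slack b - a·x for each constraint:
  C1: 45 − 42 = 3  (slack)
  C2: 32 − 26 = 6  (slack)
  C3: 22 − 22 = 0  (binding)
  C4: 24 − 24 = 0  (binding)

Optimal: p = 8, q = 2
Binding: C3, C4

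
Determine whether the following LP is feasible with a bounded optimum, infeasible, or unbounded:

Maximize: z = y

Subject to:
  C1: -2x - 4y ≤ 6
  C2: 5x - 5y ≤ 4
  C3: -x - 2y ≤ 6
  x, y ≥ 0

Unbounded (objective can increase without bound)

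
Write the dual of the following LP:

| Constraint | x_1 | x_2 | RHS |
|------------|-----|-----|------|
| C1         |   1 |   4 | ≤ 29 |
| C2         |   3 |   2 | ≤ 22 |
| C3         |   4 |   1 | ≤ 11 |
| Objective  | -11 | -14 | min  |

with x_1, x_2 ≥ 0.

Primal min cᵀx s.t. Ax ≤ b, x ≥ 0  →  Dual max −bᵀy s.t. Aᵀy ≥ −c, y ≥ 0.

Maximize: z = -29y1 - 22y2 - 11y3

Subject to:
  y1 + 3y2 + 4y3 ≥ 11
  4y1 + 2y2 + y3 ≥ 14
  y1, y2, y3 ≥ 0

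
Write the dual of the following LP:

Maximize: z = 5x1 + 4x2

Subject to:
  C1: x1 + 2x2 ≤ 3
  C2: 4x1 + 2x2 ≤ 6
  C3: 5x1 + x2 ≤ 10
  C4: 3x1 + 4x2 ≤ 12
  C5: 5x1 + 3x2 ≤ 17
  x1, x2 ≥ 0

Primal max cᵀx s.t. Ax ≤ b, x ≥ 0  →  Dual min bᵀy s.t. Aᵀy ≥ c, y ≥ 0.

Minimize: z = 3y1 + 6y2 + 10y3 + 12y4 + 17y5

Subject to:
  y1 + 4y2 + 5y3 + 3y4 + 5y5 ≥ 5
  2y1 + 2y2 + y3 + 4y4 + 3y5 ≥ 4
  y1, y2, y3, y4, y5 ≥ 0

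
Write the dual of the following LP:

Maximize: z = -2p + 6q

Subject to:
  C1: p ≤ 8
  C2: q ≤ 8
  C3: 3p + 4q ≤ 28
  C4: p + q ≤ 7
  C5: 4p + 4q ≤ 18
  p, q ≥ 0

Primal max cᵀx s.t. Ax ≤ b, x ≥ 0  →  Dual min bᵀy s.t. Aᵀy ≥ c, y ≥ 0.

Minimize: z = 8y1 + 8y2 + 28y3 + 7y4 + 18y5

Subject to:
  y1 + 3y3 + y4 + 4y5 ≥ -2
  y2 + 4y3 + y4 + 4y5 ≥ 6
  y1, y2, y3, y4, y5 ≥ 0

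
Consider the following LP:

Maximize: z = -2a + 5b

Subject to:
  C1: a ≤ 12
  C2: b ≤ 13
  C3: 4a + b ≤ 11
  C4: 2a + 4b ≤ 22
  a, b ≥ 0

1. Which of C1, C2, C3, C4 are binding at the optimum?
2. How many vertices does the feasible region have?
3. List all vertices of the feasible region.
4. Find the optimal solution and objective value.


1. C4
2. 4
3. (0, 0), (2.75, 0), (1.571, 4.714), (0, 5.5)
4. a = 0, b = 5.5, z = 27.5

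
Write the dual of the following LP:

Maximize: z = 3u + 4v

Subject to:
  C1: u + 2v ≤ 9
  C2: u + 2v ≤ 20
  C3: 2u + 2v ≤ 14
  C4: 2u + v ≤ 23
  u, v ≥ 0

Primal max cᵀx s.t. Ax ≤ b, x ≥ 0  →  Dual min bᵀy s.t. Aᵀy ≥ c, y ≥ 0.

Minimize: z = 9y1 + 20y2 + 14y3 + 23y4

Subject to:
  y1 + y2 + 2y3 + 2y4 ≥ 3
  2y1 + 2y2 + 2y3 + y4 ≥ 4
  y1, y2, y3, y4 ≥ 0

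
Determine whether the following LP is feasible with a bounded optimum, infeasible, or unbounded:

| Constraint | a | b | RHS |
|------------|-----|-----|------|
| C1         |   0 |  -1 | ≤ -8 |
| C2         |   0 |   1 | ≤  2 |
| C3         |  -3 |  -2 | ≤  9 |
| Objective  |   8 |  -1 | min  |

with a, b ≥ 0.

Infeasible (no feasible solution exists)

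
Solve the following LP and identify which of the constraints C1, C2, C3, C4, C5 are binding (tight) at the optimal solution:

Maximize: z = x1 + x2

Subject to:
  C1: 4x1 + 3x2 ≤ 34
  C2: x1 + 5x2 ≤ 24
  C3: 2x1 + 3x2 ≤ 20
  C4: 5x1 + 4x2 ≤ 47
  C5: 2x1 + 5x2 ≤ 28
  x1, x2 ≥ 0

At x1 = 7, x2 = 2, compute slack b - a·x for each constraint:
  C1: 34 − 34 = 0  (binding)
  C2: 24 − 17 = 7  (slack)
  C3: 20 − 20 = 0  (binding)
  C4: 47 − 43 = 4  (slack)
  C5: 28 − 24 = 4  (slack)

Optimal: x1 = 7, x2 = 2
Binding: C1, C3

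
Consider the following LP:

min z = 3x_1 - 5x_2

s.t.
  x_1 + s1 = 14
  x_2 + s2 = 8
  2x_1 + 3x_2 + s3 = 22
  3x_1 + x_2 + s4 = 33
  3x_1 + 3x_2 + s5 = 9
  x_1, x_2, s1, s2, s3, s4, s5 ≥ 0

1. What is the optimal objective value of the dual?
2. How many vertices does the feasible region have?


1. -15
2. 3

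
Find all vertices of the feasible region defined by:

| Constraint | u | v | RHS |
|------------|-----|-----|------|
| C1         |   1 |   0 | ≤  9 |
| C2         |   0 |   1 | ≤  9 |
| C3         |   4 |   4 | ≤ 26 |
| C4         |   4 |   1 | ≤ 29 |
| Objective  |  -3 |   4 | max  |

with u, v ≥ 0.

(0, 0), (6.5, 0), (0, 6.5)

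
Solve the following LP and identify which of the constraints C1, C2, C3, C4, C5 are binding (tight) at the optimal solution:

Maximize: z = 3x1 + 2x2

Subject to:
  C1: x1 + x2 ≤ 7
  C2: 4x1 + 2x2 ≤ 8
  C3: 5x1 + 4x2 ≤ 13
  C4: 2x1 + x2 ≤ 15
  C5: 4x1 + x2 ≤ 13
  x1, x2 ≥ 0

At x1 = 1, x2 = 2, compute slack b - a·x for each constraint:
  C1: 7 − 3 = 4  (slack)
  C2: 8 − 8 = 0  (binding)
  C3: 13 − 13 = 0  (binding)
  C4: 15 − 4 = 11  (slack)
  C5: 13 − 6 = 7  (slack)

Optimal: x1 = 1, x2 = 2
Binding: C2, C3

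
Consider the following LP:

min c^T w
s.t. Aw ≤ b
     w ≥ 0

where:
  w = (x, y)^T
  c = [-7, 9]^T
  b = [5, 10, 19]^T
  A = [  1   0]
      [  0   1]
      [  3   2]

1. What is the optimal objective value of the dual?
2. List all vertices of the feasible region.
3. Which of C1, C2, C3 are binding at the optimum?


1. -35
2. (0, 0), (5, 0), (5, 2), (0, 9.5)
3. C1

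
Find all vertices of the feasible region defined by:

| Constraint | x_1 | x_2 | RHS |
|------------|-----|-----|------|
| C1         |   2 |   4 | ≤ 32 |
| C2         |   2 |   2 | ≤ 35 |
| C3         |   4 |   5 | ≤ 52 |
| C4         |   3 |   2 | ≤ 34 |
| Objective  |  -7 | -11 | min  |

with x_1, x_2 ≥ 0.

(0, 0), (11.33, 0), (9.429, 2.857), (8, 4), (0, 8)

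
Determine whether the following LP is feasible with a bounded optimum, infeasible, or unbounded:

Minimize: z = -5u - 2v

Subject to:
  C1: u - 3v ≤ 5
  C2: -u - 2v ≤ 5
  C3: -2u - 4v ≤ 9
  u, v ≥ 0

Unbounded (objective can decrease without bound)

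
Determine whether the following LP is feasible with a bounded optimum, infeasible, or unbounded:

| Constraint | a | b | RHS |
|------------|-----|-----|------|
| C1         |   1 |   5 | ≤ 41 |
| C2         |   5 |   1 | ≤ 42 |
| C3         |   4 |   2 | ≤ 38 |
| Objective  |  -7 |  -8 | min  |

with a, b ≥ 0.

Feasible with a bounded optimal solution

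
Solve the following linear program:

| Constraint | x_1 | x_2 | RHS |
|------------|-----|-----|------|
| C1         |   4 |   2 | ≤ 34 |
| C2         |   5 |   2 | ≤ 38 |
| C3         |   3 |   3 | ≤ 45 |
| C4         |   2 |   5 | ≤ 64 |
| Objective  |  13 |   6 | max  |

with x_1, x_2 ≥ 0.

Evaluate the objective at each vertex of the feasible region:
  z(0, 0) = 0
  z(7.6, 0) = 98.8
  z(4, 9) = 106  ←
  z(2.625, 11.75) = 104.6
  z(0, 12.8) = 76.8
The maximum is at x_1 = 4, x_2 = 9.

x_1 = 4, x_2 = 9, z = 106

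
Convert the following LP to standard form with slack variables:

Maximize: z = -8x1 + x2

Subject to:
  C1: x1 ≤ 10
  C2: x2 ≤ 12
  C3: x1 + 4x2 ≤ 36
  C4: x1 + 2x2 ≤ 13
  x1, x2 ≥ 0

max z = -8x1 + x2

s.t.
  x1 + s1 = 10
  x2 + s2 = 12
  x1 + 4x2 + s3 = 36
  x1 + 2x2 + s4 = 13
  x1, x2, s1, s2, s3, s4 ≥ 0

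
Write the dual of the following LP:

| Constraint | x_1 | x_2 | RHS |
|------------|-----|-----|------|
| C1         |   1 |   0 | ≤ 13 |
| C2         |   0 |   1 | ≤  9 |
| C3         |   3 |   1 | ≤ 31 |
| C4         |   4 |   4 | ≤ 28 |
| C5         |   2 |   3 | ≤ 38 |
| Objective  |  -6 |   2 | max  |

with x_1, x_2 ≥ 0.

Primal max cᵀx s.t. Ax ≤ b, x ≥ 0  →  Dual min bᵀy s.t. Aᵀy ≥ c, y ≥ 0.

Minimize: z = 13y1 + 9y2 + 31y3 + 28y4 + 38y5

Subject to:
  y1 + 3y3 + 4y4 + 2y5 ≥ -6
  y2 + y3 + 4y4 + 3y5 ≥ 2
  y1, y2, y3, y4, y5 ≥ 0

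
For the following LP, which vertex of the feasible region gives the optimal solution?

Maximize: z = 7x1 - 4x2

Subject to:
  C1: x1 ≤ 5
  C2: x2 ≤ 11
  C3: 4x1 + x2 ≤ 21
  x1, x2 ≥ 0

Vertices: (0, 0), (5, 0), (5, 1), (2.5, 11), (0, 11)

Evaluate the objective at each vertex of the feasible region:
  z(0, 0) = 0
  z(5, 0) = 35  ←
  z(5, 1) = 31
  z(2.5, 11) = -26.5
  z(0, 11) = -44
The maximum is at x1 = 5, x2 = 0.

(5, 0)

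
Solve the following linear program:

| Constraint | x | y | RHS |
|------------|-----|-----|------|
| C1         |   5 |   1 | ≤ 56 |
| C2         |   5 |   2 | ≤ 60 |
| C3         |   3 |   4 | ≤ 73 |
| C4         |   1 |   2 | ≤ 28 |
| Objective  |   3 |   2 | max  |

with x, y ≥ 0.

Evaluate the objective at each vertex of the feasible region:
  z(0, 0) = 0
  z(11.2, 0) = 33.6
  z(10.4, 4) = 39.2
  z(8, 10) = 44  ←
  z(0, 14) = 28
The maximum is at x = 8, y = 10.

x = 8, y = 10, z = 44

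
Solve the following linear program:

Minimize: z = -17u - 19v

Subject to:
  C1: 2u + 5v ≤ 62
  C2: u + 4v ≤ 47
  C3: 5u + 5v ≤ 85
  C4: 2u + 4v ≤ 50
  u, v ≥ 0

Evaluate the objective at each vertex of the feasible region:
  z(0, 0) = 0
  z(17, 0) = -289
  z(9, 8) = -305  ←
  z(3, 11) = -260
  z(0, 11.75) = -223.2
The minimum is at u = 9, v = 8.

u = 9, v = 8, z = -305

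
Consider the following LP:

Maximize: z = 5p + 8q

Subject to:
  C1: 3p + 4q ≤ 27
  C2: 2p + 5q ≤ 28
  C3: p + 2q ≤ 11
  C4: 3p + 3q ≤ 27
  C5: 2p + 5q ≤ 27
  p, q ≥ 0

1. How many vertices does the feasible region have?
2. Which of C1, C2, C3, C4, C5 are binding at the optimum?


1. 5
2. C1, C3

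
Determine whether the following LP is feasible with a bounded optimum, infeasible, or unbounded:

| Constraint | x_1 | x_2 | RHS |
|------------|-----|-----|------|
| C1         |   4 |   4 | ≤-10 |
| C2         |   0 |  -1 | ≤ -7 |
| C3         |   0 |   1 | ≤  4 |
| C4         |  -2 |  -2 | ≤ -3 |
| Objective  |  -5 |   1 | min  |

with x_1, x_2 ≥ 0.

Infeasible (no feasible solution exists)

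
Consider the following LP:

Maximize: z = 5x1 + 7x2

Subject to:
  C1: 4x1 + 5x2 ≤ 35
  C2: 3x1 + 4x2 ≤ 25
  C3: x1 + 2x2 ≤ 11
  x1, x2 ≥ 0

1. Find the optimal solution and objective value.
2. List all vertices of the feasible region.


1. x1 = 3, x2 = 4, z = 43
2. (0, 0), (8.333, 0), (3, 4), (0, 5.5)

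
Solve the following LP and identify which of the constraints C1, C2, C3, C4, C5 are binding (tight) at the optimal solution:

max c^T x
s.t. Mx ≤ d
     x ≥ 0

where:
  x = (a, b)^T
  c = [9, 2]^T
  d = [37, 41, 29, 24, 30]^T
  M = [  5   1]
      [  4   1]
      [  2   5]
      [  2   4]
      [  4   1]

At a = 7, b = 2, compute slack b - a·x for each constraint:
  C1: 37 − 37 = 0  (binding)
  C2: 41 − 30 = 11  (slack)
  C3: 29 − 24 = 5  (slack)
  C4: 24 − 22 = 2  (slack)
  C5: 30 − 30 = 0  (binding)

Optimal: a = 7, b = 2
Binding: C1, C5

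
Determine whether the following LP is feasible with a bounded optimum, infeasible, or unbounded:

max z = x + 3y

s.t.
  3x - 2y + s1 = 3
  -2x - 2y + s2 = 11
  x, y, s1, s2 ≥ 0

Unbounded (objective can increase without bound)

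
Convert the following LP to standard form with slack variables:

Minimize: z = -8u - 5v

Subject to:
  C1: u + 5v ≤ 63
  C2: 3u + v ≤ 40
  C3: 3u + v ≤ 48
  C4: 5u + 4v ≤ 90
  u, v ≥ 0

min z = -8u - 5v

s.t.
  u + 5v + s1 = 63
  3u + v + s2 = 40
  3u + v + s3 = 48
  5u + 4v + s4 = 90
  u, v, s1, s2, s3, s4 ≥ 0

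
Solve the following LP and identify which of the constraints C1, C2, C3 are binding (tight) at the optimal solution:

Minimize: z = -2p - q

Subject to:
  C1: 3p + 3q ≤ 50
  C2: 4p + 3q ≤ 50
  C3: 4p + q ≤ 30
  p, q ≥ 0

At p = 5, q = 10, compute slack b - a·x for each constraint:
  C1: 50 − 45 = 5  (slack)
  C2: 50 − 50 = 0  (binding)
  C3: 30 − 30 = 0  (binding)

Optimal: p = 5, q = 10
Binding: C2, C3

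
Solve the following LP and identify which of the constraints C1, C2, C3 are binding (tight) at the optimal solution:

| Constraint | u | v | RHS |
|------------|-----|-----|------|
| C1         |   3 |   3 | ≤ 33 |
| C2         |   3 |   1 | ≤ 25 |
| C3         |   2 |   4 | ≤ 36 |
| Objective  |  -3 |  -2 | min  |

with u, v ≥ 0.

At u = 7, v = 4, compute slack b - a·x for each constraint:
  C1: 33 − 33 = 0  (binding)
  C2: 25 − 25 = 0  (binding)
  C3: 36 − 30 = 6  (slack)

Optimal: u = 7, v = 4
Binding: C1, C2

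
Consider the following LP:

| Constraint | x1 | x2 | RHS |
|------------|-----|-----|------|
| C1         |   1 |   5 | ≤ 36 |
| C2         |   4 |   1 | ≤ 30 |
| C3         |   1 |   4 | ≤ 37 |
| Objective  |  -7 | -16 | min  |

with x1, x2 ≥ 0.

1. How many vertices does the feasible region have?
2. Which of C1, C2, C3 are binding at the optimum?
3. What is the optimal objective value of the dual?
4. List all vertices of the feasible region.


1. 4
2. C1, C2
3. -138
4. (0, 0), (7.5, 0), (6, 6), (0, 7.2)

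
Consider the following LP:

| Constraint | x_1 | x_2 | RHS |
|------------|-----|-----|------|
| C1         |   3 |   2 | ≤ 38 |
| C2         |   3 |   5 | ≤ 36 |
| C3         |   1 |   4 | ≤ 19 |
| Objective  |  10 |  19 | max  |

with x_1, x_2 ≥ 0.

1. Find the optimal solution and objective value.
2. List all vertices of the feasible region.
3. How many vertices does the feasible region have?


1. x_1 = 7, x_2 = 3, z = 127
2. (0, 0), (12, 0), (7, 3), (0, 4.75)
3. 4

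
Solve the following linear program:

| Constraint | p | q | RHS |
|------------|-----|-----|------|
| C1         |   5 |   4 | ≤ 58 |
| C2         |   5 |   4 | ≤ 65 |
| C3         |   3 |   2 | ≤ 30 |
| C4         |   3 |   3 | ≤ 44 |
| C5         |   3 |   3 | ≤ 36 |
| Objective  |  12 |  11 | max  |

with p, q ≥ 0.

Evaluate the objective at each vertex of the feasible region:
  z(0, 0) = 0
  z(10, 0) = 120
  z(6, 6) = 138  ←
  z(0, 12) = 132
The maximum is at p = 6, q = 6.

p = 6, q = 6, z = 138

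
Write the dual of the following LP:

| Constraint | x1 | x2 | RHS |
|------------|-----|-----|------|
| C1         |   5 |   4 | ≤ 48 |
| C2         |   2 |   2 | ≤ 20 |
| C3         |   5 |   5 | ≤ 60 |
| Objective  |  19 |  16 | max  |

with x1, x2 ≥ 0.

Primal max cᵀx s.t. Ax ≤ b, x ≥ 0  →  Dual min bᵀy s.t. Aᵀy ≥ c, y ≥ 0.

Minimize: z = 48y1 + 20y2 + 60y3

Subject to:
  5y1 + 2y2 + 5y3 ≥ 19
  4y1 + 2y2 + 5y3 ≥ 16
  y1, y2, y3 ≥ 0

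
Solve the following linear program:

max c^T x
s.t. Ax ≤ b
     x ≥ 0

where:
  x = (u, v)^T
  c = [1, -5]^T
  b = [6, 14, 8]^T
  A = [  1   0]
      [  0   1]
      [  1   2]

Evaluate the objective at each vertex of the feasible region:
  z(0, 0) = 0
  z(6, 0) = 6  ←
  z(6, 1) = 1
  z(0, 4) = -20
The maximum is at u = 6, v = 0.

u = 6, v = 0, z = 6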